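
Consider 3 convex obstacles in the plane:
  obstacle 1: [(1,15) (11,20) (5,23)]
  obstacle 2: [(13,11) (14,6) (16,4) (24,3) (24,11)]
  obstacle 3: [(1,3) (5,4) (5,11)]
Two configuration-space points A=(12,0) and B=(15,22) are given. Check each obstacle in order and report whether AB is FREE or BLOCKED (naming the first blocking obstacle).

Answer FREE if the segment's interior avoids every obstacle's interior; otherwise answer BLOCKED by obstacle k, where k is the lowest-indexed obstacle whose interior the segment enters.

Obstacle 1 [(1,15) (11,20) (5,23)]:
  edge (1,15)–(11,20): clear
  edge (11,20)–(5,23): clear
  edge (5,23)–(1,15): clear
  midpoint (27/2,11) outside
  → clear
Obstacle 2 [(13,11) (14,6) (16,4) (24,3) (24,11)]:
  edge (13,11)–(14,6): crosses AB
  edge (14,6)–(16,4): clear
  edge (16,4)–(24,3): clear
  edge (24,3)–(24,11): clear
  edge (24,11)–(13,11): crosses AB
  → BLOCKED
Obstacle 3 [(1,3) (5,4) (5,11)]:
  edge (1,3)–(5,4): clear
  edge (5,4)–(5,11): clear
  edge (5,11)–(1,3): clear
  midpoint (27/2,11) outside
  → clear

BLOCKED by obstacle 2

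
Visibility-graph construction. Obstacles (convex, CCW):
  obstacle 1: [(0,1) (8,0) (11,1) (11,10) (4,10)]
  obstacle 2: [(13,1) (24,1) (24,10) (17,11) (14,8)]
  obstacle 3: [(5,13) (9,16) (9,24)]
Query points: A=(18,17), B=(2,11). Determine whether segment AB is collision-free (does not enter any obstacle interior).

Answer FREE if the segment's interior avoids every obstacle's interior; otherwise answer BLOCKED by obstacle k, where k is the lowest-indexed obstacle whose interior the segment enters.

Obstacle 1 [(0,1) (8,0) (11,1) (11,10) (4,10)]:
  edge (0,1)–(8,0): clear
  edge (8,0)–(11,1): clear
  edge (11,1)–(11,10): clear
  edge (11,10)–(4,10): clear
  edge (4,10)–(0,1): clear
  midpoint (10,14) outside
  → clear
Obstacle 2 [(13,1) (24,1) (24,10) (17,11) (14,8)]:
  edge (13,1)–(24,1): clear
  edge (24,1)–(24,10): clear
  edge (24,10)–(17,11): clear
  edge (17,11)–(14,8): clear
  edge (14,8)–(13,1): clear
  midpoint (10,14) outside
  → clear
Obstacle 3 [(5,13) (9,16) (9,24)]:
  edge (5,13)–(9,16): clear
  edge (9,16)–(9,24): clear
  edge (9,24)–(5,13): clear
  midpoint (10,14) outside
  → clear

FREE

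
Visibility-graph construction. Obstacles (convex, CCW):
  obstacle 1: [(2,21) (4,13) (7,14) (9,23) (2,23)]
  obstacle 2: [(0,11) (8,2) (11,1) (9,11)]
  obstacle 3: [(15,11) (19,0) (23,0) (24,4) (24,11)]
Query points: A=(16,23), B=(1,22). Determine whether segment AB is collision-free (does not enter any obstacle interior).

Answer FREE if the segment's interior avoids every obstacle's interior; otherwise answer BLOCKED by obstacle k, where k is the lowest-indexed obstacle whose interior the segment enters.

BLOCKED by obstacle 1

Obstacle 1 [(2,21) (4,13) (7,14) (9,23) (2,23)]:
  edge (2,21)–(4,13): clear
  edge (4,13)–(7,14): clear
  edge (7,14)–(9,23): crosses AB
  edge (9,23)–(2,23): clear
  edge (2,23)–(2,21): crosses AB
  → BLOCKED
Obstacle 2 [(0,11) (8,2) (11,1) (9,11)]:
  edge (0,11)–(8,2): clear
  edge (8,2)–(11,1): clear
  edge (11,1)–(9,11): clear
  edge (9,11)–(0,11): clear
  midpoint (17/2,45/2) outside
  → clear
Obstacle 3 [(15,11) (19,0) (23,0) (24,4) (24,11)]:
  edge (15,11)–(19,0): clear
  edge (19,0)–(23,0): clear
  edge (23,0)–(24,4): clear
  edge (24,4)–(24,11): clear
  edge (24,11)–(15,11): clear
  midpoint (17/2,45/2) outside
  → clear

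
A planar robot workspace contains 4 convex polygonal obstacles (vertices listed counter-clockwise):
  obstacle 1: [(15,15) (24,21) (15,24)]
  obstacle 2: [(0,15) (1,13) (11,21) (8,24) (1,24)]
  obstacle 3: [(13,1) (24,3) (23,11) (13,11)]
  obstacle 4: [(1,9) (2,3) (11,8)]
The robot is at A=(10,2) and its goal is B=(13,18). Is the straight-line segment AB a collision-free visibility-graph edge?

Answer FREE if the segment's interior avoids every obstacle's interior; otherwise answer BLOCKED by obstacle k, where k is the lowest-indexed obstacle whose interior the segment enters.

FREE

Obstacle 1 [(15,15) (24,21) (15,24)]:
  edge (15,15)–(24,21): clear
  edge (24,21)–(15,24): clear
  edge (15,24)–(15,15): clear
  midpoint (23/2,10) outside
  → clear
Obstacle 2 [(0,15) (1,13) (11,21) (8,24) (1,24)]:
  edge (0,15)–(1,13): clear
  edge (1,13)–(11,21): clear
  edge (11,21)–(8,24): clear
  edge (8,24)–(1,24): clear
  edge (1,24)–(0,15): clear
  midpoint (23/2,10) outside
  → clear
Obstacle 3 [(13,1) (24,3) (23,11) (13,11)]:
  edge (13,1)–(24,3): clear
  edge (24,3)–(23,11): clear
  edge (23,11)–(13,11): clear
  edge (13,11)–(13,1): clear
  midpoint (23/2,10) outside
  → clear
Obstacle 4 [(1,9) (2,3) (11,8)]:
  edge (1,9)–(2,3): clear
  edge (2,3)–(11,8): clear
  edge (11,8)–(1,9): clear
  midpoint (23/2,10) outside
  → clear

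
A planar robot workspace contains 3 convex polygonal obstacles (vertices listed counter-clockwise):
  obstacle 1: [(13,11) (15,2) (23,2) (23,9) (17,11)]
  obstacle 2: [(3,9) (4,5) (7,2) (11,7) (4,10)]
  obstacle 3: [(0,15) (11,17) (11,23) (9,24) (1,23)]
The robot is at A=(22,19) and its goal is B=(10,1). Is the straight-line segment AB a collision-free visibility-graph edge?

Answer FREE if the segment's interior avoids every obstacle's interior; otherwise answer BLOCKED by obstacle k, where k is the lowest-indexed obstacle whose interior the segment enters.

Obstacle 1 [(13,11) (15,2) (23,2) (23,9) (17,11)]:
  edge (13,11)–(15,2): crosses AB
  edge (15,2)–(23,2): clear
  edge (23,2)–(23,9): clear
  edge (23,9)–(17,11): clear
  edge (17,11)–(13,11): crosses AB
  → BLOCKED
Obstacle 2 [(3,9) (4,5) (7,2) (11,7) (4,10)]:
  edge (3,9)–(4,5): clear
  edge (4,5)–(7,2): clear
  edge (7,2)–(11,7): clear
  edge (11,7)–(4,10): clear
  edge (4,10)–(3,9): clear
  midpoint (16,10) outside
  → clear
Obstacle 3 [(0,15) (11,17) (11,23) (9,24) (1,23)]:
  edge (0,15)–(11,17): clear
  edge (11,17)–(11,23): clear
  edge (11,23)–(9,24): clear
  edge (9,24)–(1,23): clear
  edge (1,23)–(0,15): clear
  midpoint (16,10) outside
  → clear

BLOCKED by obstacle 1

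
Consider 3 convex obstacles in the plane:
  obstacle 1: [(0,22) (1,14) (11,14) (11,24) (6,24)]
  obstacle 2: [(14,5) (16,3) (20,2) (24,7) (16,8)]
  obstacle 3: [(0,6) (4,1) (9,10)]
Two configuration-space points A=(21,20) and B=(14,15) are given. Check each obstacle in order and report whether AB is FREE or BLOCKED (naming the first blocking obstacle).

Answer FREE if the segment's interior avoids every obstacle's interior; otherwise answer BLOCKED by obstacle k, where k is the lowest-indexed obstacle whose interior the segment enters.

FREE

Obstacle 1 [(0,22) (1,14) (11,14) (11,24) (6,24)]:
  edge (0,22)–(1,14): clear
  edge (1,14)–(11,14): clear
  edge (11,14)–(11,24): clear
  edge (11,24)–(6,24): clear
  edge (6,24)–(0,22): clear
  midpoint (35/2,35/2) outside
  → clear
Obstacle 2 [(14,5) (16,3) (20,2) (24,7) (16,8)]:
  edge (14,5)–(16,3): clear
  edge (16,3)–(20,2): clear
  edge (20,2)–(24,7): clear
  edge (24,7)–(16,8): clear
  edge (16,8)–(14,5): clear
  midpoint (35/2,35/2) outside
  → clear
Obstacle 3 [(0,6) (4,1) (9,10)]:
  edge (0,6)–(4,1): clear
  edge (4,1)–(9,10): clear
  edge (9,10)–(0,6): clear
  midpoint (35/2,35/2) outside
  → clear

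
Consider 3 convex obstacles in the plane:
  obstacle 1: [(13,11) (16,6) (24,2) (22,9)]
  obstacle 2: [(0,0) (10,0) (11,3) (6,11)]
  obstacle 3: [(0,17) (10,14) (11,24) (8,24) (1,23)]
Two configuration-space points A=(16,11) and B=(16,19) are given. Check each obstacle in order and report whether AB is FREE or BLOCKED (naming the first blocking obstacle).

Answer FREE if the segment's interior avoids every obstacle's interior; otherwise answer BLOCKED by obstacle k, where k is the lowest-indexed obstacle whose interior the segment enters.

FREE

Obstacle 1 [(13,11) (16,6) (24,2) (22,9)]:
  edge (13,11)–(16,6): clear
  edge (16,6)–(24,2): clear
  edge (24,2)–(22,9): clear
  edge (22,9)–(13,11): clear
  midpoint (16,15) outside
  → clear
Obstacle 2 [(0,0) (10,0) (11,3) (6,11)]:
  edge (0,0)–(10,0): clear
  edge (10,0)–(11,3): clear
  edge (11,3)–(6,11): clear
  edge (6,11)–(0,0): clear
  midpoint (16,15) outside
  → clear
Obstacle 3 [(0,17) (10,14) (11,24) (8,24) (1,23)]:
  edge (0,17)–(10,14): clear
  edge (10,14)–(11,24): clear
  edge (11,24)–(8,24): clear
  edge (8,24)–(1,23): clear
  edge (1,23)–(0,17): clear
  midpoint (16,15) outside
  → clear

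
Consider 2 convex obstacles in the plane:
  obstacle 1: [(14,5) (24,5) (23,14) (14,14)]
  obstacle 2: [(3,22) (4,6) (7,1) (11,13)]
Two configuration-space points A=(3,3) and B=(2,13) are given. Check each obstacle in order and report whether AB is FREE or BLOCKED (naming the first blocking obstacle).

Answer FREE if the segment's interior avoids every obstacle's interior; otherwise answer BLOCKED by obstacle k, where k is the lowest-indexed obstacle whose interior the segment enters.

Obstacle 1 [(14,5) (24,5) (23,14) (14,14)]:
  edge (14,5)–(24,5): clear
  edge (24,5)–(23,14): clear
  edge (23,14)–(14,14): clear
  edge (14,14)–(14,5): clear
  midpoint (5/2,8) outside
  → clear
Obstacle 2 [(3,22) (4,6) (7,1) (11,13)]:
  edge (3,22)–(4,6): clear
  edge (4,6)–(7,1): clear
  edge (7,1)–(11,13): clear
  edge (11,13)–(3,22): clear
  midpoint (5/2,8) outside
  → clear

FREE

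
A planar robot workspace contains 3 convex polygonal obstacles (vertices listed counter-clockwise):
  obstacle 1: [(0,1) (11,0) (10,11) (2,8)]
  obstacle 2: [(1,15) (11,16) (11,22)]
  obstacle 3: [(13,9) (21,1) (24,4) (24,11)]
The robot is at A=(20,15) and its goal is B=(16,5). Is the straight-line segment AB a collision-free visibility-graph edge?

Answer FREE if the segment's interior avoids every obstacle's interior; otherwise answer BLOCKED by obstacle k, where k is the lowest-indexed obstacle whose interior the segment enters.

BLOCKED by obstacle 3

Obstacle 1 [(0,1) (11,0) (10,11) (2,8)]:
  edge (0,1)–(11,0): clear
  edge (11,0)–(10,11): clear
  edge (10,11)–(2,8): clear
  edge (2,8)–(0,1): clear
  midpoint (18,10) outside
  → clear
Obstacle 2 [(1,15) (11,16) (11,22)]:
  edge (1,15)–(11,16): clear
  edge (11,16)–(11,22): clear
  edge (11,22)–(1,15): clear
  midpoint (18,10) outside
  → clear
Obstacle 3 [(13,9) (21,1) (24,4) (24,11)]:
  edge (13,9)–(21,1): crosses AB
  edge (21,1)–(24,4): clear
  edge (24,4)–(24,11): clear
  edge (24,11)–(13,9): crosses AB
  → BLOCKED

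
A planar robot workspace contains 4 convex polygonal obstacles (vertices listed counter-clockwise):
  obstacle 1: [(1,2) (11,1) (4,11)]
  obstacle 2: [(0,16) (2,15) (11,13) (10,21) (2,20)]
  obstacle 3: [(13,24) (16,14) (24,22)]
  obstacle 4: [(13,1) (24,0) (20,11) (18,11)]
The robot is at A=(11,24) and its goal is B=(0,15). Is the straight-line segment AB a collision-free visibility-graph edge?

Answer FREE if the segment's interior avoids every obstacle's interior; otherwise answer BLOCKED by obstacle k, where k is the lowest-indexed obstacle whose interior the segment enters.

BLOCKED by obstacle 2

Obstacle 1 [(1,2) (11,1) (4,11)]:
  edge (1,2)–(11,1): clear
  edge (11,1)–(4,11): clear
  edge (4,11)–(1,2): clear
  midpoint (11/2,39/2) outside
  → clear
Obstacle 2 [(0,16) (2,15) (11,13) (10,21) (2,20)]:
  edge (0,16)–(2,15): crosses AB
  edge (2,15)–(11,13): clear
  edge (11,13)–(10,21): clear
  edge (10,21)–(2,20): crosses AB
  edge (2,20)–(0,16): clear
  → BLOCKED
Obstacle 3 [(13,24) (16,14) (24,22)]:
  edge (13,24)–(16,14): clear
  edge (16,14)–(24,22): clear
  edge (24,22)–(13,24): clear
  midpoint (11/2,39/2) outside
  → clear
Obstacle 4 [(13,1) (24,0) (20,11) (18,11)]:
  edge (13,1)–(24,0): clear
  edge (24,0)–(20,11): clear
  edge (20,11)–(18,11): clear
  edge (18,11)–(13,1): clear
  midpoint (11/2,39/2) outside
  → clear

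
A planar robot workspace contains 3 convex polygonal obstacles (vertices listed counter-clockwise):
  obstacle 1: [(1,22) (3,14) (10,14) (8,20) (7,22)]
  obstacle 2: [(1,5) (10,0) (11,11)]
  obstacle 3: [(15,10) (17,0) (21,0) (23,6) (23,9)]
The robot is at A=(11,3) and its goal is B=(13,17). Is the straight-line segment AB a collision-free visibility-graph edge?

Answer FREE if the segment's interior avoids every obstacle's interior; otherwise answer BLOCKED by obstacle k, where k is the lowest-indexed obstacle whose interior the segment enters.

Obstacle 1 [(1,22) (3,14) (10,14) (8,20) (7,22)]:
  edge (1,22)–(3,14): clear
  edge (3,14)–(10,14): clear
  edge (10,14)–(8,20): clear
  edge (8,20)–(7,22): clear
  edge (7,22)–(1,22): clear
  midpoint (12,10) outside
  → clear
Obstacle 2 [(1,5) (10,0) (11,11)]:
  edge (1,5)–(10,0): clear
  edge (10,0)–(11,11): clear
  edge (11,11)–(1,5): clear
  midpoint (12,10) outside
  → clear
Obstacle 3 [(15,10) (17,0) (21,0) (23,6) (23,9)]:
  edge (15,10)–(17,0): clear
  edge (17,0)–(21,0): clear
  edge (21,0)–(23,6): clear
  edge (23,6)–(23,9): clear
  edge (23,9)–(15,10): clear
  midpoint (12,10) outside
  → clear

FREE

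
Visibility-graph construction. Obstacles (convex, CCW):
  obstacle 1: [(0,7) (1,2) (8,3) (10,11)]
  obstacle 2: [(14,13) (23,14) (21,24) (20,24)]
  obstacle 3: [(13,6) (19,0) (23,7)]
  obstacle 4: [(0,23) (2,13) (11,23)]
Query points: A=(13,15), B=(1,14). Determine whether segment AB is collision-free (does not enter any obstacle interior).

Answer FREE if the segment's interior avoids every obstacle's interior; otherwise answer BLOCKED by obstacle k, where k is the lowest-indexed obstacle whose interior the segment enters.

BLOCKED by obstacle 4

Obstacle 1 [(0,7) (1,2) (8,3) (10,11)]:
  edge (0,7)–(1,2): clear
  edge (1,2)–(8,3): clear
  edge (8,3)–(10,11): clear
  edge (10,11)–(0,7): clear
  midpoint (7,29/2) outside
  → clear
Obstacle 2 [(14,13) (23,14) (21,24) (20,24)]:
  edge (14,13)–(23,14): clear
  edge (23,14)–(21,24): clear
  edge (21,24)–(20,24): clear
  edge (20,24)–(14,13): clear
  midpoint (7,29/2) outside
  → clear
Obstacle 3 [(13,6) (19,0) (23,7)]:
  edge (13,6)–(19,0): clear
  edge (19,0)–(23,7): clear
  edge (23,7)–(13,6): clear
  midpoint (7,29/2) outside
  → clear
Obstacle 4 [(0,23) (2,13) (11,23)]:
  edge (0,23)–(2,13): crosses AB
  edge (2,13)–(11,23): crosses AB
  edge (11,23)–(0,23): clear
  → BLOCKED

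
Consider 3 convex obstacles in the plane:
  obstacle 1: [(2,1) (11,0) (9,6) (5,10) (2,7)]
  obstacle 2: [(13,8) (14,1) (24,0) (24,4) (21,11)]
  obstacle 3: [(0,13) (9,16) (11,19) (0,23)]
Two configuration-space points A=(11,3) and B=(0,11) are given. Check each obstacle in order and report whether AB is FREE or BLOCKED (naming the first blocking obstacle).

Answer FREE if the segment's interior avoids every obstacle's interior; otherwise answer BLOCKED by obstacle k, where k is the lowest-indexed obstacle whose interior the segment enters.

BLOCKED by obstacle 1

Obstacle 1 [(2,1) (11,0) (9,6) (5,10) (2,7)]:
  edge (2,1)–(11,0): clear
  edge (11,0)–(9,6): crosses AB
  edge (9,6)–(5,10): clear
  edge (5,10)–(2,7): crosses AB
  edge (2,7)–(2,1): clear
  → BLOCKED
Obstacle 2 [(13,8) (14,1) (24,0) (24,4) (21,11)]:
  edge (13,8)–(14,1): clear
  edge (14,1)–(24,0): clear
  edge (24,0)–(24,4): clear
  edge (24,4)–(21,11): clear
  edge (21,11)–(13,8): clear
  midpoint (11/2,7) outside
  → clear
Obstacle 3 [(0,13) (9,16) (11,19) (0,23)]:
  edge (0,13)–(9,16): clear
  edge (9,16)–(11,19): clear
  edge (11,19)–(0,23): clear
  edge (0,23)–(0,13): clear
  midpoint (11/2,7) outside
  → clear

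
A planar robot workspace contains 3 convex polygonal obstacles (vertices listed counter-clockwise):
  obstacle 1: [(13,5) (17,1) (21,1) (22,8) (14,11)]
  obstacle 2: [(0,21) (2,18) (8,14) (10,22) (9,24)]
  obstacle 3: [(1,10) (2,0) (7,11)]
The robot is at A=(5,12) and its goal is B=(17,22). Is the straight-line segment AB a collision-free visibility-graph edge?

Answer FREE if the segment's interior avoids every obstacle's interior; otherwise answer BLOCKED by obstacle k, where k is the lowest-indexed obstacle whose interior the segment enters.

BLOCKED by obstacle 2

Obstacle 1 [(13,5) (17,1) (21,1) (22,8) (14,11)]:
  edge (13,5)–(17,1): clear
  edge (17,1)–(21,1): clear
  edge (21,1)–(22,8): clear
  edge (22,8)–(14,11): clear
  edge (14,11)–(13,5): clear
  midpoint (11,17) outside
  → clear
Obstacle 2 [(0,21) (2,18) (8,14) (10,22) (9,24)]:
  edge (0,21)–(2,18): clear
  edge (2,18)–(8,14): crosses AB
  edge (8,14)–(10,22): crosses AB
  edge (10,22)–(9,24): clear
  edge (9,24)–(0,21): clear
  → BLOCKED
Obstacle 3 [(1,10) (2,0) (7,11)]:
  edge (1,10)–(2,0): clear
  edge (2,0)–(7,11): clear
  edge (7,11)–(1,10): clear
  midpoint (11,17) outside
  → clear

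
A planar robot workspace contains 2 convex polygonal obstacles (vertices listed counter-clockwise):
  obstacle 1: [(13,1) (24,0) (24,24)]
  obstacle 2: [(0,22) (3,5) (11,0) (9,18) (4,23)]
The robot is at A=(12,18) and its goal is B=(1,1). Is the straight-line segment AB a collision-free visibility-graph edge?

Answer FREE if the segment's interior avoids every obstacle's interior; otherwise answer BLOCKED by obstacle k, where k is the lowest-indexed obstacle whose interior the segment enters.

Obstacle 1 [(13,1) (24,0) (24,24)]:
  edge (13,1)–(24,0): clear
  edge (24,0)–(24,24): clear
  edge (24,24)–(13,1): clear
  midpoint (13/2,19/2) outside
  → clear
Obstacle 2 [(0,22) (3,5) (11,0) (9,18) (4,23)]:
  edge (0,22)–(3,5): clear
  edge (3,5)–(11,0): crosses AB
  edge (11,0)–(9,18): crosses AB
  edge (9,18)–(4,23): clear
  edge (4,23)–(0,22): clear
  → BLOCKED

BLOCKED by obstacle 2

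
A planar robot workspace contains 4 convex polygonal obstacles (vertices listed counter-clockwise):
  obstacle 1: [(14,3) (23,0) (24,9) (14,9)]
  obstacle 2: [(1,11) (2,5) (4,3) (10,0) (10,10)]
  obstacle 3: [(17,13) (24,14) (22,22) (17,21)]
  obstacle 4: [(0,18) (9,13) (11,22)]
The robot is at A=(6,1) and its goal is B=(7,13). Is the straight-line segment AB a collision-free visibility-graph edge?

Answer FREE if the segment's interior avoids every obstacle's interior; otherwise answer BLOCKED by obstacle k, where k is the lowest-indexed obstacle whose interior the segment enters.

Obstacle 1 [(14,3) (23,0) (24,9) (14,9)]:
  edge (14,3)–(23,0): clear
  edge (23,0)–(24,9): clear
  edge (24,9)–(14,9): clear
  edge (14,9)–(14,3): clear
  midpoint (13/2,7) outside
  → clear
Obstacle 2 [(1,11) (2,5) (4,3) (10,0) (10,10)]:
  edge (1,11)–(2,5): clear
  edge (2,5)–(4,3): clear
  edge (4,3)–(10,0): crosses AB
  edge (10,0)–(10,10): clear
  edge (10,10)–(1,11): crosses AB
  → BLOCKED
Obstacle 3 [(17,13) (24,14) (22,22) (17,21)]:
  edge (17,13)–(24,14): clear
  edge (24,14)–(22,22): clear
  edge (22,22)–(17,21): clear
  edge (17,21)–(17,13): clear
  midpoint (13/2,7) outside
  → clear
Obstacle 4 [(0,18) (9,13) (11,22)]:
  edge (0,18)–(9,13): clear
  edge (9,13)–(11,22): clear
  edge (11,22)–(0,18): clear
  midpoint (13/2,7) outside
  → clear

BLOCKED by obstacle 2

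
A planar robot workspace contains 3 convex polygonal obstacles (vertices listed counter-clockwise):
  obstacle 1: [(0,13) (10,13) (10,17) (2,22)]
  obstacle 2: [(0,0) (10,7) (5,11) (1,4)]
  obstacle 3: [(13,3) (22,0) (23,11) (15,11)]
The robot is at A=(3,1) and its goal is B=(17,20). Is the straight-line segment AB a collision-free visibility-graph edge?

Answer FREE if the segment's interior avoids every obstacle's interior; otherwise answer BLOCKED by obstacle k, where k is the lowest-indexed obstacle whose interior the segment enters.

BLOCKED by obstacle 2

Obstacle 1 [(0,13) (10,13) (10,17) (2,22)]:
  edge (0,13)–(10,13): clear
  edge (10,13)–(10,17): clear
  edge (10,17)–(2,22): clear
  edge (2,22)–(0,13): clear
  midpoint (10,21/2) outside
  → clear
Obstacle 2 [(0,0) (10,7) (5,11) (1,4)]:
  edge (0,0)–(10,7): crosses AB
  edge (10,7)–(5,11): crosses AB
  edge (5,11)–(1,4): clear
  edge (1,4)–(0,0): clear
  → BLOCKED
Obstacle 3 [(13,3) (22,0) (23,11) (15,11)]:
  edge (13,3)–(22,0): clear
  edge (22,0)–(23,11): clear
  edge (23,11)–(15,11): clear
  edge (15,11)–(13,3): clear
  midpoint (10,21/2) outside
  → clear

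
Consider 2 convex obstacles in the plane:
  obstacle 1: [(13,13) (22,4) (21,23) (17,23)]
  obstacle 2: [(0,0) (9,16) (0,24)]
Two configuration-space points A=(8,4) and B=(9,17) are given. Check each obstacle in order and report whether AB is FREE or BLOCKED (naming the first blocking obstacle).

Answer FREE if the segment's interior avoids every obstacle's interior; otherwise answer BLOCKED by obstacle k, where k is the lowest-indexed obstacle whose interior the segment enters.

Obstacle 1 [(13,13) (22,4) (21,23) (17,23)]:
  edge (13,13)–(22,4): clear
  edge (22,4)–(21,23): clear
  edge (21,23)–(17,23): clear
  edge (17,23)–(13,13): clear
  midpoint (17/2,21/2) outside
  → clear
Obstacle 2 [(0,0) (9,16) (0,24)]:
  edge (0,0)–(9,16): crosses AB
  edge (9,16)–(0,24): crosses AB
  edge (0,24)–(0,0): clear
  → BLOCKED

BLOCKED by obstacle 2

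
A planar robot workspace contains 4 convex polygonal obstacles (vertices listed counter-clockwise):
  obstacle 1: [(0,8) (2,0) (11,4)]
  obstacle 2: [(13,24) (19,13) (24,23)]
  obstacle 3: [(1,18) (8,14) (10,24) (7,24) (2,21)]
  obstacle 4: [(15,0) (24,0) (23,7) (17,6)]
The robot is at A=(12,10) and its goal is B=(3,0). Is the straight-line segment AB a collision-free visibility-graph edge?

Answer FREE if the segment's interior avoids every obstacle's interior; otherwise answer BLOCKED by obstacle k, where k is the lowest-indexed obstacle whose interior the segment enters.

BLOCKED by obstacle 1

Obstacle 1 [(0,8) (2,0) (11,4)]:
  edge (0,8)–(2,0): clear
  edge (2,0)–(11,4): crosses AB
  edge (11,4)–(0,8): crosses AB
  → BLOCKED
Obstacle 2 [(13,24) (19,13) (24,23)]:
  edge (13,24)–(19,13): clear
  edge (19,13)–(24,23): clear
  edge (24,23)–(13,24): clear
  midpoint (15/2,5) outside
  → clear
Obstacle 3 [(1,18) (8,14) (10,24) (7,24) (2,21)]:
  edge (1,18)–(8,14): clear
  edge (8,14)–(10,24): clear
  edge (10,24)–(7,24): clear
  edge (7,24)–(2,21): clear
  edge (2,21)–(1,18): clear
  midpoint (15/2,5) outside
  → clear
Obstacle 4 [(15,0) (24,0) (23,7) (17,6)]:
  edge (15,0)–(24,0): clear
  edge (24,0)–(23,7): clear
  edge (23,7)–(17,6): clear
  edge (17,6)–(15,0): clear
  midpoint (15/2,5) outside
  → clear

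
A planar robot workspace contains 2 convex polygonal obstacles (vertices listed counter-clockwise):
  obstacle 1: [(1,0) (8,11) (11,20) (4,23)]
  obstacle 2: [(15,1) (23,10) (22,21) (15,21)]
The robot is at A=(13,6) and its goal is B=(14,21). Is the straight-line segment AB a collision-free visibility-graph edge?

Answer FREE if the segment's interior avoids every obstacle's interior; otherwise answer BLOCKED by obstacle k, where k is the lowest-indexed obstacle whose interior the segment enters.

FREE

Obstacle 1 [(1,0) (8,11) (11,20) (4,23)]:
  edge (1,0)–(8,11): clear
  edge (8,11)–(11,20): clear
  edge (11,20)–(4,23): clear
  edge (4,23)–(1,0): clear
  midpoint (27/2,27/2) outside
  → clear
Obstacle 2 [(15,1) (23,10) (22,21) (15,21)]:
  edge (15,1)–(23,10): clear
  edge (23,10)–(22,21): clear
  edge (22,21)–(15,21): clear
  edge (15,21)–(15,1): clear
  midpoint (27/2,27/2) outside
  → clear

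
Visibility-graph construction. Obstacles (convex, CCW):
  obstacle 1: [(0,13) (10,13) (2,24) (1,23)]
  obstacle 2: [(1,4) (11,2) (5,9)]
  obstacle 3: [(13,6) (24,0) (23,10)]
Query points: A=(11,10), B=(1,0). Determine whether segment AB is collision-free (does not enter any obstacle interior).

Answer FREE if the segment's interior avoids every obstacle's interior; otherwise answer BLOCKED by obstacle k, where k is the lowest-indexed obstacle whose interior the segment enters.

Obstacle 1 [(0,13) (10,13) (2,24) (1,23)]:
  edge (0,13)–(10,13): clear
  edge (10,13)–(2,24): clear
  edge (2,24)–(1,23): clear
  edge (1,23)–(0,13): clear
  midpoint (6,5) outside
  → clear
Obstacle 2 [(1,4) (11,2) (5,9)]:
  edge (1,4)–(11,2): crosses AB
  edge (11,2)–(5,9): crosses AB
  edge (5,9)–(1,4): clear
  → BLOCKED
Obstacle 3 [(13,6) (24,0) (23,10)]:
  edge (13,6)–(24,0): clear
  edge (24,0)–(23,10): clear
  edge (23,10)–(13,6): clear
  midpoint (6,5) outside
  → clear

BLOCKED by obstacle 2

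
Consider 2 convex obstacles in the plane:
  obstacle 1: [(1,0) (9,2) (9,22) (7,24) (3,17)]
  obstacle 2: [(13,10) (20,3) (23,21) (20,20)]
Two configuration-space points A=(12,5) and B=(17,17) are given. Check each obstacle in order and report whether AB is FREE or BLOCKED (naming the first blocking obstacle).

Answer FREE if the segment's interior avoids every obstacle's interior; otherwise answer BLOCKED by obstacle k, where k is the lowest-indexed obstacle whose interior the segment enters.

BLOCKED by obstacle 2

Obstacle 1 [(1,0) (9,2) (9,22) (7,24) (3,17)]:
  edge (1,0)–(9,2): clear
  edge (9,2)–(9,22): clear
  edge (9,22)–(7,24): clear
  edge (7,24)–(3,17): clear
  edge (3,17)–(1,0): clear
  midpoint (29/2,11) outside
  → clear
Obstacle 2 [(13,10) (20,3) (23,21) (20,20)]:
  edge (13,10)–(20,3): crosses AB
  edge (20,3)–(23,21): clear
  edge (23,21)–(20,20): clear
  edge (20,20)–(13,10): crosses AB
  → BLOCKED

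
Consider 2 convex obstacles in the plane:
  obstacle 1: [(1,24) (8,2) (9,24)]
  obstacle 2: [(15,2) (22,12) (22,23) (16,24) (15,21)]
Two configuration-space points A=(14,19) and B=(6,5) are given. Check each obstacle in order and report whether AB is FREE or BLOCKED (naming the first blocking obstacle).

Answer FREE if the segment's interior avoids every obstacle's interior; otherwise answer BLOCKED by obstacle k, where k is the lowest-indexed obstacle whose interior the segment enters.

BLOCKED by obstacle 1

Obstacle 1 [(1,24) (8,2) (9,24)]:
  edge (1,24)–(8,2): crosses AB
  edge (8,2)–(9,24): crosses AB
  edge (9,24)–(1,24): clear
  → BLOCKED
Obstacle 2 [(15,2) (22,12) (22,23) (16,24) (15,21)]:
  edge (15,2)–(22,12): clear
  edge (22,12)–(22,23): clear
  edge (22,23)–(16,24): clear
  edge (16,24)–(15,21): clear
  edge (15,21)–(15,2): clear
  midpoint (10,12) outside
  → clear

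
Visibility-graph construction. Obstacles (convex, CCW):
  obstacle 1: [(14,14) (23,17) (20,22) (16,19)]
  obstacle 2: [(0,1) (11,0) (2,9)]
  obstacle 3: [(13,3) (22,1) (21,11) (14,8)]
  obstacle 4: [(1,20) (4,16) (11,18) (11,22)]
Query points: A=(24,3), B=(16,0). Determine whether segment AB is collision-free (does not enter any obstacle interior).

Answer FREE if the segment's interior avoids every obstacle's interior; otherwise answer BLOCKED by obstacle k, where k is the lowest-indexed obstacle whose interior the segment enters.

BLOCKED by obstacle 3

Obstacle 1 [(14,14) (23,17) (20,22) (16,19)]:
  edge (14,14)–(23,17): clear
  edge (23,17)–(20,22): clear
  edge (20,22)–(16,19): clear
  edge (16,19)–(14,14): clear
  midpoint (20,3/2) outside
  → clear
Obstacle 2 [(0,1) (11,0) (2,9)]:
  edge (0,1)–(11,0): clear
  edge (11,0)–(2,9): clear
  edge (2,9)–(0,1): clear
  midpoint (20,3/2) outside
  → clear
Obstacle 3 [(13,3) (22,1) (21,11) (14,8)]:
  edge (13,3)–(22,1): crosses AB
  edge (22,1)–(21,11): crosses AB
  edge (21,11)–(14,8): clear
  edge (14,8)–(13,3): clear
  → BLOCKED
Obstacle 4 [(1,20) (4,16) (11,18) (11,22)]:
  edge (1,20)–(4,16): clear
  edge (4,16)–(11,18): clear
  edge (11,18)–(11,22): clear
  edge (11,22)–(1,20): clear
  midpoint (20,3/2) outside
  → clear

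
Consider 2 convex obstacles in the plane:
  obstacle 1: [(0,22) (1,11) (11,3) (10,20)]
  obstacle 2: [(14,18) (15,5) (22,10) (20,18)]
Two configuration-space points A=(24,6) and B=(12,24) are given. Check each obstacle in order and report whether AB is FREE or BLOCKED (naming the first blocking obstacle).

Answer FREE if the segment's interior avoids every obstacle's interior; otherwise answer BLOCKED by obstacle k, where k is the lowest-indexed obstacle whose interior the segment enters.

BLOCKED by obstacle 2

Obstacle 1 [(0,22) (1,11) (11,3) (10,20)]:
  edge (0,22)–(1,11): clear
  edge (1,11)–(11,3): clear
  edge (11,3)–(10,20): clear
  edge (10,20)–(0,22): clear
  midpoint (18,15) outside
  → clear
Obstacle 2 [(14,18) (15,5) (22,10) (20,18)]:
  edge (14,18)–(15,5): clear
  edge (15,5)–(22,10): crosses AB
  edge (22,10)–(20,18): clear
  edge (20,18)–(14,18): crosses AB
  → BLOCKED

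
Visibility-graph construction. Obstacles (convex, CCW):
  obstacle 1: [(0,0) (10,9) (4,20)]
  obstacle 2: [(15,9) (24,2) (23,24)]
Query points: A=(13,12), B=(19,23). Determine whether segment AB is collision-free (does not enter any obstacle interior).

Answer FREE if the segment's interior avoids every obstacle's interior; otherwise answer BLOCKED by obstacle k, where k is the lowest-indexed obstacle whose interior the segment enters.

FREE

Obstacle 1 [(0,0) (10,9) (4,20)]:
  edge (0,0)–(10,9): clear
  edge (10,9)–(4,20): clear
  edge (4,20)–(0,0): clear
  midpoint (16,35/2) outside
  → clear
Obstacle 2 [(15,9) (24,2) (23,24)]:
  edge (15,9)–(24,2): clear
  edge (24,2)–(23,24): clear
  edge (23,24)–(15,9): clear
  midpoint (16,35/2) outside
  → clear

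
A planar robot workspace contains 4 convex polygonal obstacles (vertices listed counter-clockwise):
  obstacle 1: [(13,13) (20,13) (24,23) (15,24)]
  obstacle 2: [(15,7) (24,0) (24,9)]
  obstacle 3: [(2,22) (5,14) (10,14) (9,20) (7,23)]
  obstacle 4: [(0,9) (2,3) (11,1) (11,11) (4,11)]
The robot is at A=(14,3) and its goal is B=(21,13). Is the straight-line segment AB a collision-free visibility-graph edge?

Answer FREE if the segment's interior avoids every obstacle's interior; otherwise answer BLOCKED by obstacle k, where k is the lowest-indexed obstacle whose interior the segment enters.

BLOCKED by obstacle 2

Obstacle 1 [(13,13) (20,13) (24,23) (15,24)]:
  edge (13,13)–(20,13): clear
  edge (20,13)–(24,23): clear
  edge (24,23)–(15,24): clear
  edge (15,24)–(13,13): clear
  midpoint (35/2,8) outside
  → clear
Obstacle 2 [(15,7) (24,0) (24,9)]:
  edge (15,7)–(24,0): crosses AB
  edge (24,0)–(24,9): clear
  edge (24,9)–(15,7): crosses AB
  → BLOCKED
Obstacle 3 [(2,22) (5,14) (10,14) (9,20) (7,23)]:
  edge (2,22)–(5,14): clear
  edge (5,14)–(10,14): clear
  edge (10,14)–(9,20): clear
  edge (9,20)–(7,23): clear
  edge (7,23)–(2,22): clear
  midpoint (35/2,8) outside
  → clear
Obstacle 4 [(0,9) (2,3) (11,1) (11,11) (4,11)]:
  edge (0,9)–(2,3): clear
  edge (2,3)–(11,1): clear
  edge (11,1)–(11,11): clear
  edge (11,11)–(4,11): clear
  edge (4,11)–(0,9): clear
  midpoint (35/2,8) outside
  → clear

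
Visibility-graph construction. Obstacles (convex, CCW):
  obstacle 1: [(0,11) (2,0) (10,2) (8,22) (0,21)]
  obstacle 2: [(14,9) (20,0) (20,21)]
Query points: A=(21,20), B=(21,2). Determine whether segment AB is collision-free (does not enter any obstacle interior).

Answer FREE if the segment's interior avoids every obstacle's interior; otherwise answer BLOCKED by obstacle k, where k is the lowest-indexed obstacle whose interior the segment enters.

FREE

Obstacle 1 [(0,11) (2,0) (10,2) (8,22) (0,21)]:
  edge (0,11)–(2,0): clear
  edge (2,0)–(10,2): clear
  edge (10,2)–(8,22): clear
  edge (8,22)–(0,21): clear
  edge (0,21)–(0,11): clear
  midpoint (21,11) outside
  → clear
Obstacle 2 [(14,9) (20,0) (20,21)]:
  edge (14,9)–(20,0): clear
  edge (20,0)–(20,21): clear
  edge (20,21)–(14,9): clear
  midpoint (21,11) outside
  → clear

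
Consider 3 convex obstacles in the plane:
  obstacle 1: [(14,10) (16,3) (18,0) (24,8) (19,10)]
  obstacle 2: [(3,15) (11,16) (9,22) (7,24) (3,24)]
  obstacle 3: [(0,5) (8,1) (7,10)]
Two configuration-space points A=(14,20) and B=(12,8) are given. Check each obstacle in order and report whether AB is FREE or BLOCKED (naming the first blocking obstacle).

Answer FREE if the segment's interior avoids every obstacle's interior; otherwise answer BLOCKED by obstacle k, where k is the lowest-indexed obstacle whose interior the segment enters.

FREE

Obstacle 1 [(14,10) (16,3) (18,0) (24,8) (19,10)]:
  edge (14,10)–(16,3): clear
  edge (16,3)–(18,0): clear
  edge (18,0)–(24,8): clear
  edge (24,8)–(19,10): clear
  edge (19,10)–(14,10): clear
  midpoint (13,14) outside
  → clear
Obstacle 2 [(3,15) (11,16) (9,22) (7,24) (3,24)]:
  edge (3,15)–(11,16): clear
  edge (11,16)–(9,22): clear
  edge (9,22)–(7,24): clear
  edge (7,24)–(3,24): clear
  edge (3,24)–(3,15): clear
  midpoint (13,14) outside
  → clear
Obstacle 3 [(0,5) (8,1) (7,10)]:
  edge (0,5)–(8,1): clear
  edge (8,1)–(7,10): clear
  edge (7,10)–(0,5): clear
  midpoint (13,14) outside
  → clear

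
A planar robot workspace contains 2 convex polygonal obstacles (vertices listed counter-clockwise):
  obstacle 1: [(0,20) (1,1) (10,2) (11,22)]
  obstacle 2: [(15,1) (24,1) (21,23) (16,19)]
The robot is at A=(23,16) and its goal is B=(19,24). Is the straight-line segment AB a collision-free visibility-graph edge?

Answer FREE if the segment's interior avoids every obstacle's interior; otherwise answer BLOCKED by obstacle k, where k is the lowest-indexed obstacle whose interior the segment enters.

BLOCKED by obstacle 2

Obstacle 1 [(0,20) (1,1) (10,2) (11,22)]:
  edge (0,20)–(1,1): clear
  edge (1,1)–(10,2): clear
  edge (10,2)–(11,22): clear
  edge (11,22)–(0,20): clear
  midpoint (21,20) outside
  → clear
Obstacle 2 [(15,1) (24,1) (21,23) (16,19)]:
  edge (15,1)–(24,1): clear
  edge (24,1)–(21,23): crosses AB
  edge (21,23)–(16,19): crosses AB
  edge (16,19)–(15,1): clear
  → BLOCKED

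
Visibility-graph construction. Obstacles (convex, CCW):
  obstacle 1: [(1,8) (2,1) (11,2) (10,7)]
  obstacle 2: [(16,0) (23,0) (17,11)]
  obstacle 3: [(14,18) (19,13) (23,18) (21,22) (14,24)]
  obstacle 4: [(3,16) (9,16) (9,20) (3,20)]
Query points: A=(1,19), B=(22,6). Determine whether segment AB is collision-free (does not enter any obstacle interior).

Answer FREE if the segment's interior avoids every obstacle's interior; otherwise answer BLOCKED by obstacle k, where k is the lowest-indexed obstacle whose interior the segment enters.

Obstacle 1 [(1,8) (2,1) (11,2) (10,7)]:
  edge (1,8)–(2,1): clear
  edge (2,1)–(11,2): clear
  edge (11,2)–(10,7): clear
  edge (10,7)–(1,8): clear
  midpoint (23/2,25/2) outside
  → clear
Obstacle 2 [(16,0) (23,0) (17,11)]:
  edge (16,0)–(23,0): clear
  edge (23,0)–(17,11): crosses AB
  edge (17,11)–(16,0): crosses AB
  → BLOCKED
Obstacle 3 [(14,18) (19,13) (23,18) (21,22) (14,24)]:
  edge (14,18)–(19,13): clear
  edge (19,13)–(23,18): clear
  edge (23,18)–(21,22): clear
  edge (21,22)–(14,24): clear
  edge (14,24)–(14,18): clear
  midpoint (23/2,25/2) outside
  → clear
Obstacle 4 [(3,16) (9,16) (9,20) (3,20)]:
  edge (3,16)–(9,16): crosses AB
  edge (9,16)–(9,20): clear
  edge (9,20)–(3,20): clear
  edge (3,20)–(3,16): crosses AB
  → BLOCKED

BLOCKED by obstacle 2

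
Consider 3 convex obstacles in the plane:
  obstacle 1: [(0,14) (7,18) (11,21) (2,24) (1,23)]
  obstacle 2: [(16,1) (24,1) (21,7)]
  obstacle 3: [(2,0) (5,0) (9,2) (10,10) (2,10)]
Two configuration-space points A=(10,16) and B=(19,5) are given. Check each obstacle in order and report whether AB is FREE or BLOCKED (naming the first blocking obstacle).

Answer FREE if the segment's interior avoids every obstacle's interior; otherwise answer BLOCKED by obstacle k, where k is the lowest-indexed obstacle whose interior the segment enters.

Obstacle 1 [(0,14) (7,18) (11,21) (2,24) (1,23)]:
  edge (0,14)–(7,18): clear
  edge (7,18)–(11,21): clear
  edge (11,21)–(2,24): clear
  edge (2,24)–(1,23): clear
  edge (1,23)–(0,14): clear
  midpoint (29/2,21/2) outside
  → clear
Obstacle 2 [(16,1) (24,1) (21,7)]:
  edge (16,1)–(24,1): clear
  edge (24,1)–(21,7): clear
  edge (21,7)–(16,1): clear
  midpoint (29/2,21/2) outside
  → clear
Obstacle 3 [(2,0) (5,0) (9,2) (10,10) (2,10)]:
  edge (2,0)–(5,0): clear
  edge (5,0)–(9,2): clear
  edge (9,2)–(10,10): clear
  edge (10,10)–(2,10): clear
  edge (2,10)–(2,0): clear
  midpoint (29/2,21/2) outside
  → clear

FREE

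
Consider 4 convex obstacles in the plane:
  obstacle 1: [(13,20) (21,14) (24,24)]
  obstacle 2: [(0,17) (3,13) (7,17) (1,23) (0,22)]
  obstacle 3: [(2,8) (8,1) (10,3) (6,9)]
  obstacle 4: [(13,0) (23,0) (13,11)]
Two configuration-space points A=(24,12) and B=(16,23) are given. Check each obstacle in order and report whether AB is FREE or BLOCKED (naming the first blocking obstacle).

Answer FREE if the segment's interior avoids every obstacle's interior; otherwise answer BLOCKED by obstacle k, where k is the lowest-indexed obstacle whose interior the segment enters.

Obstacle 1 [(13,20) (21,14) (24,24)]:
  edge (13,20)–(21,14): clear
  edge (21,14)–(24,24): crosses AB
  edge (24,24)–(13,20): crosses AB
  → BLOCKED
Obstacle 2 [(0,17) (3,13) (7,17) (1,23) (0,22)]:
  edge (0,17)–(3,13): clear
  edge (3,13)–(7,17): clear
  edge (7,17)–(1,23): clear
  edge (1,23)–(0,22): clear
  edge (0,22)–(0,17): clear
  midpoint (20,35/2) outside
  → clear
Obstacle 3 [(2,8) (8,1) (10,3) (6,9)]:
  edge (2,8)–(8,1): clear
  edge (8,1)–(10,3): clear
  edge (10,3)–(6,9): clear
  edge (6,9)–(2,8): clear
  midpoint (20,35/2) outside
  → clear
Obstacle 4 [(13,0) (23,0) (13,11)]:
  edge (13,0)–(23,0): clear
  edge (23,0)–(13,11): clear
  edge (13,11)–(13,0): clear
  midpoint (20,35/2) outside
  → clear

BLOCKED by obstacle 1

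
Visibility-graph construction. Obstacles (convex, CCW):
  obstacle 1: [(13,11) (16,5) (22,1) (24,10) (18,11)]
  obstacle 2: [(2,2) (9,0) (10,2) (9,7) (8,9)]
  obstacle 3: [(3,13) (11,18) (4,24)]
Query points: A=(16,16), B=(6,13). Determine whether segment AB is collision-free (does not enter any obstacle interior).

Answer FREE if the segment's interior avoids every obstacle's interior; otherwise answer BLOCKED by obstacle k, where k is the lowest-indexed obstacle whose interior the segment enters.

Obstacle 1 [(13,11) (16,5) (22,1) (24,10) (18,11)]:
  edge (13,11)–(16,5): clear
  edge (16,5)–(22,1): clear
  edge (22,1)–(24,10): clear
  edge (24,10)–(18,11): clear
  edge (18,11)–(13,11): clear
  midpoint (11,29/2) outside
  → clear
Obstacle 2 [(2,2) (9,0) (10,2) (9,7) (8,9)]:
  edge (2,2)–(9,0): clear
  edge (9,0)–(10,2): clear
  edge (10,2)–(9,7): clear
  edge (9,7)–(8,9): clear
  edge (8,9)–(2,2): clear
  midpoint (11,29/2) outside
  → clear
Obstacle 3 [(3,13) (11,18) (4,24)]:
  edge (3,13)–(11,18): clear
  edge (11,18)–(4,24): clear
  edge (4,24)–(3,13): clear
  midpoint (11,29/2) outside
  → clear

FREE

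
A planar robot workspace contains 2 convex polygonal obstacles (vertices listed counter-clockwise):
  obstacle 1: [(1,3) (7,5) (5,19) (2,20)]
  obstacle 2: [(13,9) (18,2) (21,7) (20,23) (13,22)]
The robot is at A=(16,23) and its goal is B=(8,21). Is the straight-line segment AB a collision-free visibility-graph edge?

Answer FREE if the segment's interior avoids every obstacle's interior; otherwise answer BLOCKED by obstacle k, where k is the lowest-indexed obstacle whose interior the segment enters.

FREE

Obstacle 1 [(1,3) (7,5) (5,19) (2,20)]:
  edge (1,3)–(7,5): clear
  edge (7,5)–(5,19): clear
  edge (5,19)–(2,20): clear
  edge (2,20)–(1,3): clear
  midpoint (12,22) outside
  → clear
Obstacle 2 [(13,9) (18,2) (21,7) (20,23) (13,22)]:
  edge (13,9)–(18,2): clear
  edge (18,2)–(21,7): clear
  edge (21,7)–(20,23): clear
  edge (20,23)–(13,22): clear
  edge (13,22)–(13,9): clear
  midpoint (12,22) outside
  → clear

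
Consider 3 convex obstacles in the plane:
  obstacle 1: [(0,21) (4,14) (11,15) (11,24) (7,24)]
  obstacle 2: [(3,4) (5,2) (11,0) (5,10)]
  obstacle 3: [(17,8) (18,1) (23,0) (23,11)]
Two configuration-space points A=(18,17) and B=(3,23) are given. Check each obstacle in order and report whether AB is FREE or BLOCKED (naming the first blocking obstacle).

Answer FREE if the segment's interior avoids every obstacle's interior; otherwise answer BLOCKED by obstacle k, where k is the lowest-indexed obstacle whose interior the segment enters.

BLOCKED by obstacle 1

Obstacle 1 [(0,21) (4,14) (11,15) (11,24) (7,24)]:
  edge (0,21)–(4,14): clear
  edge (4,14)–(11,15): clear
  edge (11,15)–(11,24): crosses AB
  edge (11,24)–(7,24): clear
  edge (7,24)–(0,21): crosses AB
  → BLOCKED
Obstacle 2 [(3,4) (5,2) (11,0) (5,10)]:
  edge (3,4)–(5,2): clear
  edge (5,2)–(11,0): clear
  edge (11,0)–(5,10): clear
  edge (5,10)–(3,4): clear
  midpoint (21/2,20) outside
  → clear
Obstacle 3 [(17,8) (18,1) (23,0) (23,11)]:
  edge (17,8)–(18,1): clear
  edge (18,1)–(23,0): clear
  edge (23,0)–(23,11): clear
  edge (23,11)–(17,8): clear
  midpoint (21/2,20) outside
  → clear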